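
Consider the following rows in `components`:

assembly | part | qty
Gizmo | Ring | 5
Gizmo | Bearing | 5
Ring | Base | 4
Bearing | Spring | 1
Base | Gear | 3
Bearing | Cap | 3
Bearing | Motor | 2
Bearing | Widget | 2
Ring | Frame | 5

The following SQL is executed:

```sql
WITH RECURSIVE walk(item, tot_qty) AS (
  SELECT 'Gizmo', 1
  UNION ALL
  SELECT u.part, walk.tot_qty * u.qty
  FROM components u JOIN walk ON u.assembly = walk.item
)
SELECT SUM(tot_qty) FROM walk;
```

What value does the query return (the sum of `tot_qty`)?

Base: (Gizmo, tot_qty=1).
Iteration 1: components of {Gizmo} -> Bearing = 1*5 = 5, Ring = 1*5 = 5.
Iteration 2: components of {Bearing,Ring} -> Base = 5*4 = 20, Cap = 5*3 = 15, Frame = 5*5 = 25, Motor = 5*2 = 10, Spring = 5*1 = 5, Widget = 5*2 = 10.
Iteration 3: components of {Base,Cap,Frame,Motor,Spring,Widget} -> Gear = 20*3 = 60.
Iteration 4: no further components; recursion stops.
SUM(tot_qty) = 1 + 5 + 5 + 20 + 25 + 5 + 15 + 10 + 10 + 60 = 156.

156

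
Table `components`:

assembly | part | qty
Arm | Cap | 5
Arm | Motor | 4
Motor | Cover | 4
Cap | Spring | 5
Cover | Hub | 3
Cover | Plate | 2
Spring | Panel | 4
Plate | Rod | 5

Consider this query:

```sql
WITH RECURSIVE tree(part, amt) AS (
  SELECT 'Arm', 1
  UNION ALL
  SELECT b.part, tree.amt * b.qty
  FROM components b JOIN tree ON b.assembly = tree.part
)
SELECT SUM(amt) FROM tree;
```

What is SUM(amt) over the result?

391

Base: (Arm, amt=1).
Iteration 1: components of {Arm} -> Cap = 1*5 = 5, Motor = 1*4 = 4.
Iteration 2: components of {Cap,Motor} -> Cover = 4*4 = 16, Spring = 5*5 = 25.
Iteration 3: components of {Cover,Spring} -> Hub = 16*3 = 48, Panel = 25*4 = 100, Plate = 16*2 = 32.
Iteration 4: components of {Hub,Panel,Plate} -> Rod = 32*5 = 160.
Iteration 5: no further components; recursion stops.
SUM(amt) = 1 + 5 + 4 + 25 + 16 + 100 + 48 + 32 + 160 = 391.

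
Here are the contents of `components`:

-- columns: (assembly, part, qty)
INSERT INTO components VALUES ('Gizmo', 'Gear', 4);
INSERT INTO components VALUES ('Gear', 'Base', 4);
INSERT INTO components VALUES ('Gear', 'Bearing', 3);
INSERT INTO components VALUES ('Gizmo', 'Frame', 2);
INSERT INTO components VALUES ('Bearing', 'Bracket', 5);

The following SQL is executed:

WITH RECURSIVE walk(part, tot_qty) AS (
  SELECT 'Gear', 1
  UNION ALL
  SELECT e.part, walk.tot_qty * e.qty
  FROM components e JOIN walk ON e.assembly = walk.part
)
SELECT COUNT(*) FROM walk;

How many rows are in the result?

4

Base: (Gear, tot_qty=1).
Iteration 1: components of {Gear} -> Base = 1*4 = 4, Bearing = 1*3 = 3.
Iteration 2: components of {Base,Bearing} -> Bracket = 3*5 = 15.
Iteration 3: no further components; recursion stops.
Total rows emitted: 4.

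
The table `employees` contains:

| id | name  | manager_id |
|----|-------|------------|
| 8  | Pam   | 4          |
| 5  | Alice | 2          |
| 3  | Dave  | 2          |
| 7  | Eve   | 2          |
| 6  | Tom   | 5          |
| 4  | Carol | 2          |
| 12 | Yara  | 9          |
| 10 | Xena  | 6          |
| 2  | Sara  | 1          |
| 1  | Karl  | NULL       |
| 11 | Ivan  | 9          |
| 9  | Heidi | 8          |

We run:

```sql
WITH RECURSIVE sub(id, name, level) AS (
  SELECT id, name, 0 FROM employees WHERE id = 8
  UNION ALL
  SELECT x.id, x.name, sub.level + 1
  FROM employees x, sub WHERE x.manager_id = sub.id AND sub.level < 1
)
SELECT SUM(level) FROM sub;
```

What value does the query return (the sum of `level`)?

1

Base: id=8 (Pam) at level 0.
Iteration 1: rows with manager_id in {8} -> Heidi (id 9, level 1).
Iteration 2: level < 1 fails for all current rows; recursion stops.
SUM(level) = 0 + 1 = 1.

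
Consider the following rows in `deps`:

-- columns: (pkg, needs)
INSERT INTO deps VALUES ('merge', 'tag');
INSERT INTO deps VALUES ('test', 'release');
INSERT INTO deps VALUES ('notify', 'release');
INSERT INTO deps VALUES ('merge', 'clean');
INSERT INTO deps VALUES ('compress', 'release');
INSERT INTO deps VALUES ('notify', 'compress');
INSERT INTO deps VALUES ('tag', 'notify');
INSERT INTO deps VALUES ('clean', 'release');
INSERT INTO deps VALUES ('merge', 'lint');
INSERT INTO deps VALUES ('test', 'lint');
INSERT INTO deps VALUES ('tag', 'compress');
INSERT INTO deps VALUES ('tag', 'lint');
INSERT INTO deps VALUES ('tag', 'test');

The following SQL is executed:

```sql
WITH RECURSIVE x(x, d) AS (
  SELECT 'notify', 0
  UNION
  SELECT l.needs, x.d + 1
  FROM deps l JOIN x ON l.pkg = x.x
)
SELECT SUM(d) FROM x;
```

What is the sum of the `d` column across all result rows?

4

Base: (notify, d=0).
Iteration 1: edges from {notify} -> (compress, d=1), (release, d=1).
Iteration 2: edges from {compress,release} -> (release, d=2).
Iteration 3: no outgoing edges from {release}; recursion stops.
SUM(d) = 0 + 1 + 1 + 2 = 4.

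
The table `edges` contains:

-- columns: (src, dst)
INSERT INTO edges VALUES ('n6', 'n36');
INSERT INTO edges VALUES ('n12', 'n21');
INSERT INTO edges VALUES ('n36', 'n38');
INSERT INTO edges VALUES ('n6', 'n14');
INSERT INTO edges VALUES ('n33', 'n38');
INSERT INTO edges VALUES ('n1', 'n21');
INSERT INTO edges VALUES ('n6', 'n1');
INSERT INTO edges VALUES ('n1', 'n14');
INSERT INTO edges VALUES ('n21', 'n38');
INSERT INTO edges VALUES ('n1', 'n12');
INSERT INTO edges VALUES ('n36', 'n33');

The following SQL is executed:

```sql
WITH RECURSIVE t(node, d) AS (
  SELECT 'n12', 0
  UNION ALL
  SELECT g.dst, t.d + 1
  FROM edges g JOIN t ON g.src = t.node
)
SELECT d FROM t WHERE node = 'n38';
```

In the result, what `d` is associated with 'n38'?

Base: (n12, d=0).
Iteration 1: edges from {n12} -> (n21, d=1).
Iteration 2: edges from {n21} -> (n38, d=2).
Iteration 3: no outgoing edges from {n38}; recursion stops.

2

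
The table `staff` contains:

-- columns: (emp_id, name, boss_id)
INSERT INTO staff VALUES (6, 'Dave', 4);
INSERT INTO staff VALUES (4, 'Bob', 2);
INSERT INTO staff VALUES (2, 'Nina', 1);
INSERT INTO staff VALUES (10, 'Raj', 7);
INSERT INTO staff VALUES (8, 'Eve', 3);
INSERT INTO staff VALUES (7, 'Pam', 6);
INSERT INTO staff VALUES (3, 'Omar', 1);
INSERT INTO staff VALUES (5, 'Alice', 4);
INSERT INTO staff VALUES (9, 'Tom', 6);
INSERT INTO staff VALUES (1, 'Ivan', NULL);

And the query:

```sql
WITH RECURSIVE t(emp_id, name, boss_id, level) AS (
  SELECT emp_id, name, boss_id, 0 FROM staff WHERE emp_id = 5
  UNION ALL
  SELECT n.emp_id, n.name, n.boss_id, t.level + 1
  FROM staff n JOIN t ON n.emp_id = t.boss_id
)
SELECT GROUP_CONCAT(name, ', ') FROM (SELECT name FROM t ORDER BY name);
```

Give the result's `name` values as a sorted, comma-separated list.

Base: emp_id=5 (Alice), boss_id=4, level 0.
Iteration 1: join on emp_id=4 -> Bob (id 4, boss_id=2, level 1).
Iteration 2: join on emp_id=2 -> Nina (id 2, boss_id=1, level 2).
Iteration 3: join on emp_id=1 -> Ivan (id 1, boss_id=NULL, level 3).
Iteration 4: boss_id is NULL; no match; recursion stops.

Alice, Bob, Ivan, Nina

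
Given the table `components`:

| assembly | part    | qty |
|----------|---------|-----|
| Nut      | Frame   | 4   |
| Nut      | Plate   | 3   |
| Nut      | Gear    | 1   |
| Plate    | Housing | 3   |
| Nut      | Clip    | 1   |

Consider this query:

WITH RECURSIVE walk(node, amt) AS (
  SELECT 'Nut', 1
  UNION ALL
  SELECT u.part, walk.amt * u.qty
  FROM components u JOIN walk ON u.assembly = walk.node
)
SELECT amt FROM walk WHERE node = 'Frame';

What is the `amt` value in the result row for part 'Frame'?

Base: (Nut, amt=1).
Iteration 1: components of {Nut} -> Clip = 1*1 = 1, Frame = 1*4 = 4, Gear = 1*1 = 1, Plate = 1*3 = 3.
Iteration 2: components of {Clip,Frame,Gear,Plate} -> Housing = 3*3 = 9.
Iteration 3: no further components; recursion stops.

4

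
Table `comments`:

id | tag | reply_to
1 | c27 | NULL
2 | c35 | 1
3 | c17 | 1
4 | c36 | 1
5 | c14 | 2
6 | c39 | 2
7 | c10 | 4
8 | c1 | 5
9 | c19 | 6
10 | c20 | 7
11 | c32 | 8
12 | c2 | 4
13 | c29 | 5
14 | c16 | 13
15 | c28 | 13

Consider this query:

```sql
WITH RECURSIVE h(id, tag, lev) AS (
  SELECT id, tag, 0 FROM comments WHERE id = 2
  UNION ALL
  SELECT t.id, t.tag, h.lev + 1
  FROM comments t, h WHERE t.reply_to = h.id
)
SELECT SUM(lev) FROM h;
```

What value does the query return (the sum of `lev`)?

17

Base: id=2 (c35) at lev 0.
Iteration 1: rows with reply_to in {2} -> c14 (id 5, lev 1), c39 (id 6, lev 1).
Iteration 2: rows with reply_to in {5,6} -> c1 (id 8, lev 2), c19 (id 9, lev 2), c29 (id 13, lev 2).
Iteration 3: rows with reply_to in {8,9,13} -> c32 (id 11, lev 3), c16 (id 14, lev 3), c28 (id 15, lev 3).
Iteration 4: no rows with reply_to in {11,14,15}; recursion stops.
SUM(lev) = 0 + 1 + 1 + 2 + 2 + 2 + 3 + 3 + 3 = 17.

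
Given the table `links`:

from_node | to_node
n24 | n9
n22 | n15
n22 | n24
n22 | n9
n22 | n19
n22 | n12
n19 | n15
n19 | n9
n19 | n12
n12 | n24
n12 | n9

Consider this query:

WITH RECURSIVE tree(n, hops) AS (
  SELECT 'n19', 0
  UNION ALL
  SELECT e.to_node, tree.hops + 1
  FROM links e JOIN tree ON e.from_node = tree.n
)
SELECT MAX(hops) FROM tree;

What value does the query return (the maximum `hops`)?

3

Base: (n19, hops=0).
Iteration 1: edges from {n19} -> (n12, hops=1), (n15, hops=1), (n9, hops=1).
Iteration 2: edges from {n12,n15,n9} -> (n24, hops=2), (n9, hops=2).
Iteration 3: edges from {n24,n9} -> (n9, hops=3).
Iteration 4: no outgoing edges from {n9}; recursion stops.
hops values: 0, 1, 1, 1, 2, 2, 3; the maximum is 3.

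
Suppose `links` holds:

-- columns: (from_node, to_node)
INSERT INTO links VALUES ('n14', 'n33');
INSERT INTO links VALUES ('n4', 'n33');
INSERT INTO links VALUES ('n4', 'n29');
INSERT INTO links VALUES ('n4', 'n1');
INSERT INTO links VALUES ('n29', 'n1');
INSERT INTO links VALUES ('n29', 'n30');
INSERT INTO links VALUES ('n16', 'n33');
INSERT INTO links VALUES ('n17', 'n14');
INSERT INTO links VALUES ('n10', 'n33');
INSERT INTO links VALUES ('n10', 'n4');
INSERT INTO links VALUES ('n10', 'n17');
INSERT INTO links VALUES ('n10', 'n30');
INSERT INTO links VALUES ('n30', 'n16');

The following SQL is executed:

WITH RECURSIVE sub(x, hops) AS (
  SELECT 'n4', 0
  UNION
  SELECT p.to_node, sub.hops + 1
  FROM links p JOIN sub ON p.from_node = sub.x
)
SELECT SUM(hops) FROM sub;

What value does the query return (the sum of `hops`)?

14

Base: (n4, hops=0).
Iteration 1: edges from {n4} -> (n1, hops=1), (n29, hops=1), (n33, hops=1).
Iteration 2: edges from {n1,n29,n33} -> (n1, hops=2), (n30, hops=2).
Iteration 3: edges from {n1,n30} -> (n16, hops=3).
Iteration 4: edges from {n16} -> (n33, hops=4).
Iteration 5: no outgoing edges from {n33}; recursion stops.
SUM(hops) = 0 + 1 + 1 + 1 + 2 + 2 + 3 + 4 = 14.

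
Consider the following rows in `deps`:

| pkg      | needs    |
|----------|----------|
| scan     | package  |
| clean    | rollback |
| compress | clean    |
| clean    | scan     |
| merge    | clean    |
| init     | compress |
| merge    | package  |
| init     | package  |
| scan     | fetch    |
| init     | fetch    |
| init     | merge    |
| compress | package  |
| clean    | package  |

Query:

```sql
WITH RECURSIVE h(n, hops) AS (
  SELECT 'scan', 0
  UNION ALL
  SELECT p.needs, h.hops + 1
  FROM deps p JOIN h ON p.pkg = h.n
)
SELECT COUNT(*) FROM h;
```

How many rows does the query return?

3

Base: (scan, hops=0).
Iteration 1: edges from {scan} -> (fetch, hops=1), (package, hops=1).
Iteration 2: no outgoing edges from {fetch,package}; recursion stops.
Total rows emitted: 3.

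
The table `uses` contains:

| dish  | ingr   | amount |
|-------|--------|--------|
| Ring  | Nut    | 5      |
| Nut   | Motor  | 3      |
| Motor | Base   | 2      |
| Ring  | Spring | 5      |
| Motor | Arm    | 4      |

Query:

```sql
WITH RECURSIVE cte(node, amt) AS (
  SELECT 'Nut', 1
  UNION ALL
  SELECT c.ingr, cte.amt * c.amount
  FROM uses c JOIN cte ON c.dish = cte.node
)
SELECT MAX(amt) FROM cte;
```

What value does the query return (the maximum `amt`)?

12

Base: (Nut, amt=1).
Iteration 1: components of {Nut} -> Motor = 1*3 = 3.
Iteration 2: components of {Motor} -> Arm = 3*4 = 12, Base = 3*2 = 6.
Iteration 3: no further components; recursion stops.
amt values: 1, 3, 6, 12; the maximum is 12.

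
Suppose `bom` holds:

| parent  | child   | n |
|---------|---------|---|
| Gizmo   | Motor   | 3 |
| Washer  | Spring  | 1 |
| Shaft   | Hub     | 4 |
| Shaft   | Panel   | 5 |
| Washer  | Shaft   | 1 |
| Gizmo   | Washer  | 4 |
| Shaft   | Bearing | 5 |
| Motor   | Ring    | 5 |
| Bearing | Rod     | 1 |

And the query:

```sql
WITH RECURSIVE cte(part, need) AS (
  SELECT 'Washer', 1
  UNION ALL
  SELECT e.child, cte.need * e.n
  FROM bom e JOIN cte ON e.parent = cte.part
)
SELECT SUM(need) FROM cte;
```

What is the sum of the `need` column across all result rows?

Base: (Washer, need=1).
Iteration 1: components of {Washer} -> Shaft = 1*1 = 1, Spring = 1*1 = 1.
Iteration 2: components of {Shaft,Spring} -> Bearing = 1*5 = 5, Hub = 1*4 = 4, Panel = 1*5 = 5.
Iteration 3: components of {Bearing,Hub,Panel} -> Rod = 5*1 = 5.
Iteration 4: no further components; recursion stops.
SUM(need) = 1 + 1 + 1 + 5 + 5 + 4 + 5 = 22.

22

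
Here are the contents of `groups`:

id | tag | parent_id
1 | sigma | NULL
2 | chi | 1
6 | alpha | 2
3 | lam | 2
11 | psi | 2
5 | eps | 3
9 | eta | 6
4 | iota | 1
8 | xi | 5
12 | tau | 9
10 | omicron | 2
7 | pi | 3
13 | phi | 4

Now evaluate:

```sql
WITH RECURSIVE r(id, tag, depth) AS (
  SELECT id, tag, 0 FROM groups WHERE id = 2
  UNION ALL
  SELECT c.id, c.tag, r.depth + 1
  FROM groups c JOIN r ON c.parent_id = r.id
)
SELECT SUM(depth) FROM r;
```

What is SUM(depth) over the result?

Base: id=2 (chi) at depth 0.
Iteration 1: rows with parent_id in {2} -> lam (id 3, depth 1), alpha (id 6, depth 1), omicron (id 10, depth 1), psi (id 11, depth 1).
Iteration 2: rows with parent_id in {3,6,10,11} -> eps (id 5, depth 2), pi (id 7, depth 2), eta (id 9, depth 2).
Iteration 3: rows with parent_id in {5,7,9} -> xi (id 8, depth 3), tau (id 12, depth 3).
Iteration 4: no rows with parent_id in {8,12}; recursion stops.
SUM(depth) = 0 + 1 + 1 + 1 + 1 + 2 + 2 + 2 + 3 + 3 = 16.

16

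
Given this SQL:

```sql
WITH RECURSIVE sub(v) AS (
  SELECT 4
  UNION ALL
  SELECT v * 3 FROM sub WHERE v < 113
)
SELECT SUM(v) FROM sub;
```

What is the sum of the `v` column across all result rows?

484

Base: v=4.
Iteration 1: 4 < 113 holds -> v = 4 * 3 = 12.
Iteration 2: 12 < 113 holds -> v = 12 * 3 = 36.
Iteration 3: 36 < 113 holds -> v = 36 * 3 = 108.
Iteration 4: 108 < 113 holds -> v = 108 * 3 = 324.
Iteration 5: 324 < 113 fails; recursion stops.
SUM(v) = 4 + 12 + 36 + 108 + 324 = 484.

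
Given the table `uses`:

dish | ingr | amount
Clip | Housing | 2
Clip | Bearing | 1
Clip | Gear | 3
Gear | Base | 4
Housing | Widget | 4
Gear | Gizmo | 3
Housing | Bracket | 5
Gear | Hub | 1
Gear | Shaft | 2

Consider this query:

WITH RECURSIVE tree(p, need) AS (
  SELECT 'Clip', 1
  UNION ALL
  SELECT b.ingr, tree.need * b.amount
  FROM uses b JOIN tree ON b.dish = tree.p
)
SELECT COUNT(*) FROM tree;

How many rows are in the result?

Base: (Clip, need=1).
Iteration 1: components of {Clip} -> Bearing = 1*1 = 1, Gear = 1*3 = 3, Housing = 1*2 = 2.
Iteration 2: components of {Bearing,Gear,Housing} -> Base = 3*4 = 12, Bracket = 2*5 = 10, Gizmo = 3*3 = 9, Hub = 3*1 = 3, Shaft = 3*2 = 6, Widget = 2*4 = 8.
Iteration 3: no further components; recursion stops.
Total rows emitted: 10.

10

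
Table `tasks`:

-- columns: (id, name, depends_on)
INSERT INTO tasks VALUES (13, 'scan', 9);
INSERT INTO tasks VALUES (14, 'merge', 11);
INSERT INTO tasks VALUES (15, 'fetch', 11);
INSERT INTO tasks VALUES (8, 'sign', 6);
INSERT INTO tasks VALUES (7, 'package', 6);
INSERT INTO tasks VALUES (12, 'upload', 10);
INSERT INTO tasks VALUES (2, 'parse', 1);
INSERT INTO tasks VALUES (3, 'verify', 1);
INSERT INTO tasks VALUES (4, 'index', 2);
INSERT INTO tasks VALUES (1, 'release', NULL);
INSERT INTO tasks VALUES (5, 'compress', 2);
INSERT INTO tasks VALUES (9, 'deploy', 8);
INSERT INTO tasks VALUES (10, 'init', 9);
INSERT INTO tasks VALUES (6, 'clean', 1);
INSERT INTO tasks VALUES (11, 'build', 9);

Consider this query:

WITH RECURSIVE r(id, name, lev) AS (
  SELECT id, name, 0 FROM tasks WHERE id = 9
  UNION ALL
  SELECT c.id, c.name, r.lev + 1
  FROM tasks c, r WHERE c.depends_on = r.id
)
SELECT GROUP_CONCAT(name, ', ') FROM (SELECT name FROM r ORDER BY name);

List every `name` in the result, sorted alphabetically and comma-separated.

Base: id=9 (deploy) at lev 0.
Iteration 1: rows with depends_on in {9} -> init (id 10, lev 1), build (id 11, lev 1), scan (id 13, lev 1).
Iteration 2: rows with depends_on in {10,11,13} -> upload (id 12, lev 2), merge (id 14, lev 2), fetch (id 15, lev 2).
Iteration 3: no rows with depends_on in {12,14,15}; recursion stops.

build, deploy, fetch, init, merge, scan, upload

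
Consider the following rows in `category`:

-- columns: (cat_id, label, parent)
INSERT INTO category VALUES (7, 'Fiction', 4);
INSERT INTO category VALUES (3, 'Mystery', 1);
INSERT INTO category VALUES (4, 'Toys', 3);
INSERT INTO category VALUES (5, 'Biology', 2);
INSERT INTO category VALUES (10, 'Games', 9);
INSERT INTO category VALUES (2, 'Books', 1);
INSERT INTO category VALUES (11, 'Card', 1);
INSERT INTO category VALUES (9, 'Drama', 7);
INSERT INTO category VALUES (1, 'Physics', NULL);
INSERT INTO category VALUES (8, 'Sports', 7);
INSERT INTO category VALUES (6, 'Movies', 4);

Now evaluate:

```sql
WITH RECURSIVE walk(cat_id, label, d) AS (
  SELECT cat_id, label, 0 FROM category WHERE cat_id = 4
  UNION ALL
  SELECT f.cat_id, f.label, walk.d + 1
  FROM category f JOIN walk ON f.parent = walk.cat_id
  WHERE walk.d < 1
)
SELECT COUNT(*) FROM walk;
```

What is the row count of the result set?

Base: cat_id=4 (Toys) at d 0.
Iteration 1: rows with parent in {4} -> Movies (id 6, d 1), Fiction (id 7, d 1).
Iteration 2: d < 1 fails for all current rows; recursion stops.
Total rows emitted: 3.

3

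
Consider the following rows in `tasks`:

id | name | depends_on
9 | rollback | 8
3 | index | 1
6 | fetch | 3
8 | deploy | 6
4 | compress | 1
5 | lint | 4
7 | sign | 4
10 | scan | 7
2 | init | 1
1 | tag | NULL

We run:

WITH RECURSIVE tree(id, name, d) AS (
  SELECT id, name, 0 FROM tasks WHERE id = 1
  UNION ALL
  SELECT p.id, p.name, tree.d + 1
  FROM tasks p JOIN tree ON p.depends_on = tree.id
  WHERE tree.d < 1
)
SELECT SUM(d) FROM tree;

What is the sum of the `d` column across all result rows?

3

Base: id=1 (tag) at d 0.
Iteration 1: rows with depends_on in {1} -> init (id 2, d 1), index (id 3, d 1), compress (id 4, d 1).
Iteration 2: d < 1 fails for all current rows; recursion stops.
SUM(d) = 0 + 1 + 1 + 1 = 3.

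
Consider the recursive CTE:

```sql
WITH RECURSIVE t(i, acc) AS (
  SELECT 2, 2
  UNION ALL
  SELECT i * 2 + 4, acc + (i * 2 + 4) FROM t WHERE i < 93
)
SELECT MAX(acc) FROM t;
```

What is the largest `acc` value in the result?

Base: i=2, acc=2.
Iteration 1: 2 < 93 holds -> i = 2 * 2 + 4 = 8, acc = 2 + 8 = 10.
Iteration 2: 8 < 93 holds -> i = 8 * 2 + 4 = 20, acc = 10 + 20 = 30.
Iteration 3: 20 < 93 holds -> i = 20 * 2 + 4 = 44, acc = 30 + 44 = 74.
Iteration 4: 44 < 93 holds -> i = 44 * 2 + 4 = 92, acc = 74 + 92 = 166.
Iteration 5: 92 < 93 holds -> i = 92 * 2 + 4 = 188, acc = 166 + 188 = 354.
Iteration 6: 188 < 93 fails; recursion stops.
acc values: 2, 10, 30, 74, 166, 354; the maximum is 354.

354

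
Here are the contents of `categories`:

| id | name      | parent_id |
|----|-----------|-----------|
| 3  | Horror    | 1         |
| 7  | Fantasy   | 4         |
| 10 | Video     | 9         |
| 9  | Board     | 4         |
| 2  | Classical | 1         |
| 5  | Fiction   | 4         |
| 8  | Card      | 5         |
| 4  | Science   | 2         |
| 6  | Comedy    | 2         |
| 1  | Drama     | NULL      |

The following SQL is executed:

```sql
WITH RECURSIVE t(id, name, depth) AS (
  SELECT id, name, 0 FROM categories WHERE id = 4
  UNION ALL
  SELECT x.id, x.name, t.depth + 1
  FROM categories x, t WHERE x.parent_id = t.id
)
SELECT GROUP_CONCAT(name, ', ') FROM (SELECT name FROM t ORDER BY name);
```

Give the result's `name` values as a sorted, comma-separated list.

Base: id=4 (Science) at depth 0.
Iteration 1: rows with parent_id in {4} -> Fiction (id 5, depth 1), Fantasy (id 7, depth 1), Board (id 9, depth 1).
Iteration 2: rows with parent_id in {5,7,9} -> Card (id 8, depth 2), Video (id 10, depth 2).
Iteration 3: no rows with parent_id in {8,10}; recursion stops.

Board, Card, Fantasy, Fiction, Science, Video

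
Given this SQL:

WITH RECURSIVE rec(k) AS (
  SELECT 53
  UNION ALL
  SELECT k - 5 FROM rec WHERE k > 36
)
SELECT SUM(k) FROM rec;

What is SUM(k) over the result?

215

Base: k=53.
Iteration 1: 53 > 36 holds -> k = 53 - 5 = 48.
Iteration 2: 48 > 36 holds -> k = 48 - 5 = 43.
Iteration 3: 43 > 36 holds -> k = 43 - 5 = 38.
Iteration 4: 38 > 36 holds -> k = 38 - 5 = 33.
Iteration 5: 33 > 36 fails; recursion stops.
SUM(k) = 53 + 48 + 43 + 38 + 33 = 215.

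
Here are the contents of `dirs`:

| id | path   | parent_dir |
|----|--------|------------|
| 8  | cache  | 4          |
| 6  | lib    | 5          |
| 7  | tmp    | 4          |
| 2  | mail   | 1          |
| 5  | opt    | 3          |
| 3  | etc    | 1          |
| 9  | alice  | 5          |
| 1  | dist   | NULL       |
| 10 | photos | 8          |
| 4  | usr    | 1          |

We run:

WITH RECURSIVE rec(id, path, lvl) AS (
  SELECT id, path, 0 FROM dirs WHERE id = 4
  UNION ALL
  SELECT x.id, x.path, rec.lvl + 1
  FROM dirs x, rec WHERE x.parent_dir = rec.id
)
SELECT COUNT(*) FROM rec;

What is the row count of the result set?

Base: id=4 (usr) at lvl 0.
Iteration 1: rows with parent_dir in {4} -> tmp (id 7, lvl 1), cache (id 8, lvl 1).
Iteration 2: rows with parent_dir in {7,8} -> photos (id 10, lvl 2).
Iteration 3: no rows with parent_dir in {10}; recursion stops.
Total rows emitted: 4.

4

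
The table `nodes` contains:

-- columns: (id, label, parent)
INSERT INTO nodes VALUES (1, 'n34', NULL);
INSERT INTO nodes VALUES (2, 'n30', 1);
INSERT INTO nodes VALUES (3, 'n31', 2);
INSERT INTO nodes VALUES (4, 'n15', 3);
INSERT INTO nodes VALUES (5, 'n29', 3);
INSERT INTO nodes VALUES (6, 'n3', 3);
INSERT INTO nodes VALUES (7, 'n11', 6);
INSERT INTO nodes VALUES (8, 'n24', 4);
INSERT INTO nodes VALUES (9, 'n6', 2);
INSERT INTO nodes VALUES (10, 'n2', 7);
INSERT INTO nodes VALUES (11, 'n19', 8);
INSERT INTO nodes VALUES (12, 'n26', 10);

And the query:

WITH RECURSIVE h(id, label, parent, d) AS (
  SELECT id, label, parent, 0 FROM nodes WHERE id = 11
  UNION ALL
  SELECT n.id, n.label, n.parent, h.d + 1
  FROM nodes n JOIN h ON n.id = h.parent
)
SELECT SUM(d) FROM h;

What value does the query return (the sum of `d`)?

15

Base: id=11 (n19), parent=8, d 0.
Iteration 1: join on id=8 -> n24 (id 8, parent=4, d 1).
Iteration 2: join on id=4 -> n15 (id 4, parent=3, d 2).
Iteration 3: join on id=3 -> n31 (id 3, parent=2, d 3).
Iteration 4: join on id=2 -> n30 (id 2, parent=1, d 4).
Iteration 5: join on id=1 -> n34 (id 1, parent=NULL, d 5).
Iteration 6: parent is NULL; no match; recursion stops.
SUM(d) = 0 + 1 + 2 + 3 + 4 + 5 = 15.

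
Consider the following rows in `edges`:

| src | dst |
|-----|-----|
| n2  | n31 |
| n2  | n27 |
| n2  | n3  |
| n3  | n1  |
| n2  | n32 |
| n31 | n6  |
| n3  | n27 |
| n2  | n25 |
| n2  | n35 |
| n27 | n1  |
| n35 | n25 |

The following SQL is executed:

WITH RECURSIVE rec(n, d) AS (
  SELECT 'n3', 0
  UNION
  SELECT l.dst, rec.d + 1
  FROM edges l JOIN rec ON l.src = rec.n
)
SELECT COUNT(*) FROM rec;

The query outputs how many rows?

4

Base: (n3, d=0).
Iteration 1: edges from {n3} -> (n1, d=1), (n27, d=1).
Iteration 2: edges from {n1,n27} -> (n1, d=2).
Iteration 3: no outgoing edges from {n1}; recursion stops.
Total rows emitted: 4.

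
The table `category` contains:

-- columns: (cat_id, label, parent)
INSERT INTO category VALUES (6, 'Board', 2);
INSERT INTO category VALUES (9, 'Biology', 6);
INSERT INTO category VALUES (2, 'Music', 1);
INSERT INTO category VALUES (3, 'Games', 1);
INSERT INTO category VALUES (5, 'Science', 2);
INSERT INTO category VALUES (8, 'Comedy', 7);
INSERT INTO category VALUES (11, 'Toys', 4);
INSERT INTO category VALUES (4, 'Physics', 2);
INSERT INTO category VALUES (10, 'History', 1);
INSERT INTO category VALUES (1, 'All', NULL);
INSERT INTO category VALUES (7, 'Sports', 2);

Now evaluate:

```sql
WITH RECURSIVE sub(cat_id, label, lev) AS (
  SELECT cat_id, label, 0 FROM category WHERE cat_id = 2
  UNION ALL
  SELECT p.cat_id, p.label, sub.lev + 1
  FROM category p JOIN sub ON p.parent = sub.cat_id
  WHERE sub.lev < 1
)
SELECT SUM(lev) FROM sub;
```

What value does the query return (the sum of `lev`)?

4

Base: cat_id=2 (Music) at lev 0.
Iteration 1: rows with parent in {2} -> Physics (id 4, lev 1), Science (id 5, lev 1), Board (id 6, lev 1), Sports (id 7, lev 1).
Iteration 2: lev < 1 fails for all current rows; recursion stops.
SUM(lev) = 0 + 1 + 1 + 1 + 1 = 4.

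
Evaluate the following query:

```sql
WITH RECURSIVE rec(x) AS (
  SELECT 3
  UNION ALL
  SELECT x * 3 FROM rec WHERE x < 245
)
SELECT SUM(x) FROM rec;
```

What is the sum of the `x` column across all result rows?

Base: x=3.
Iteration 1: 3 < 245 holds -> x = 3 * 3 = 9.
Iteration 2: 9 < 245 holds -> x = 9 * 3 = 27.
Iteration 3: 27 < 245 holds -> x = 27 * 3 = 81.
Iteration 4: 81 < 245 holds -> x = 81 * 3 = 243.
Iteration 5: 243 < 245 holds -> x = 243 * 3 = 729.
Iteration 6: 729 < 245 fails; recursion stops.
SUM(x) = 3 + 9 + 27 + 81 + 243 + 729 = 1092.

1092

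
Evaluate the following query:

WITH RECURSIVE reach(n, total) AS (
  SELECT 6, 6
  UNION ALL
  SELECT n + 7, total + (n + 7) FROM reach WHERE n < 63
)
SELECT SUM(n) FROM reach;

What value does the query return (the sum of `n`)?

Base: n=6, total=6.
Iteration 1: 6 < 63 holds -> n = 6 + 7 = 13, total = 6 + 13 = 19.
Iteration 2: 13 < 63 holds -> n = 13 + 7 = 20, total = 19 + 20 = 39.
Iteration 3: 20 < 63 holds -> n = 20 + 7 = 27, total = 39 + 27 = 66.
Iteration 4: 27 < 63 holds -> n = 27 + 7 = 34, total = 66 + 34 = 100.
Iteration 5: 34 < 63 holds -> n = 34 + 7 = 41, total = 100 + 41 = 141.
Iteration 6: 41 < 63 holds -> n = 41 + 7 = 48, total = 141 + 48 = 189.
Iteration 7: 48 < 63 holds -> n = 48 + 7 = 55, total = 189 + 55 = 244.
Iteration 8: 55 < 63 holds -> n = 55 + 7 = 62, total = 244 + 62 = 306.
Iteration 9: 62 < 63 holds -> n = 62 + 7 = 69, total = 306 + 69 = 375.
Iteration 10: 69 < 63 fails; recursion stops.
SUM(n) = 6 + 13 + 20 + 27 + 34 + 41 + 48 + 55 + 62 + 69 = 375.

375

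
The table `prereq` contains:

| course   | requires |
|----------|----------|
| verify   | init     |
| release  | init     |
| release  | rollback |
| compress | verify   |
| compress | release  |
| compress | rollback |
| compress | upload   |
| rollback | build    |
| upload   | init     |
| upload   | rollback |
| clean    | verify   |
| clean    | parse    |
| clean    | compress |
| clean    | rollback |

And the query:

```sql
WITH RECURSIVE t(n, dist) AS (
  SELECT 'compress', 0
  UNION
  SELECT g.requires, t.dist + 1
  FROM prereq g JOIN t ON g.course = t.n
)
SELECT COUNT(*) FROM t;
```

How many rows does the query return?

Base: (compress, dist=0).
Iteration 1: edges from {compress} -> (release, dist=1), (rollback, dist=1), (upload, dist=1), (verify, dist=1).
Iteration 2: edges from {release,rollback,upload,verify} -> (build, dist=2), (init, dist=2), (rollback, dist=2). [UNION drops 3 duplicate row(s)]
Iteration 3: edges from {build,init,rollback} -> (build, dist=3).
Iteration 4: no outgoing edges from {build}; recursion stops.
Total rows emitted: 9.

9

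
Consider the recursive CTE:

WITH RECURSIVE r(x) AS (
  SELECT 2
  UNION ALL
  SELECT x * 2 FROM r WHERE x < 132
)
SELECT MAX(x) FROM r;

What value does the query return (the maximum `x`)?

Base: x=2.
Iteration 1: 2 < 132 holds -> x = 2 * 2 = 4.
Iteration 2: 4 < 132 holds -> x = 4 * 2 = 8.
Iteration 3: 8 < 132 holds -> x = 8 * 2 = 16.
Iteration 4: 16 < 132 holds -> x = 16 * 2 = 32.
Iteration 5: 32 < 132 holds -> x = 32 * 2 = 64.
Iteration 6: 64 < 132 holds -> x = 64 * 2 = 128.
Iteration 7: 128 < 132 holds -> x = 128 * 2 = 256.
Iteration 8: 256 < 132 fails; recursion stops.
x values: 2, 4, 8, 16, 32, 64, 128, 256; the maximum is 256.

256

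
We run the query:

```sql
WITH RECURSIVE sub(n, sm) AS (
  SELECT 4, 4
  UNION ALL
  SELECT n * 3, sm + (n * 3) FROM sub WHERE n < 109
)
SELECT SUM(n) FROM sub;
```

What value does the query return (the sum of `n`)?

484

Base: n=4, sm=4.
Iteration 1: 4 < 109 holds -> n = 4 * 3 = 12, sm = 4 + 12 = 16.
Iteration 2: 12 < 109 holds -> n = 12 * 3 = 36, sm = 16 + 36 = 52.
Iteration 3: 36 < 109 holds -> n = 36 * 3 = 108, sm = 52 + 108 = 160.
Iteration 4: 108 < 109 holds -> n = 108 * 3 = 324, sm = 160 + 324 = 484.
Iteration 5: 324 < 109 fails; recursion stops.
SUM(n) = 4 + 12 + 36 + 108 + 324 = 484.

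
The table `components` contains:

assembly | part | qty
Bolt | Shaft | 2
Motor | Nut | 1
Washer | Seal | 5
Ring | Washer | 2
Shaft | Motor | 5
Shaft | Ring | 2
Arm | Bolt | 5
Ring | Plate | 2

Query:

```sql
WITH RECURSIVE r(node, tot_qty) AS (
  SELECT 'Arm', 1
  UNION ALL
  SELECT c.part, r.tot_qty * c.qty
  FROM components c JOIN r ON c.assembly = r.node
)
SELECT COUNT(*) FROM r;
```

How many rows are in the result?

9

Base: (Arm, tot_qty=1).
Iteration 1: components of {Arm} -> Bolt = 1*5 = 5.
Iteration 2: components of {Bolt} -> Shaft = 5*2 = 10.
Iteration 3: components of {Shaft} -> Motor = 10*5 = 50, Ring = 10*2 = 20.
Iteration 4: components of {Motor,Ring} -> Nut = 50*1 = 50, Plate = 20*2 = 40, Washer = 20*2 = 40.
Iteration 5: components of {Nut,Plate,Washer} -> Seal = 40*5 = 200.
Iteration 6: no further components; recursion stops.
Total rows emitted: 9.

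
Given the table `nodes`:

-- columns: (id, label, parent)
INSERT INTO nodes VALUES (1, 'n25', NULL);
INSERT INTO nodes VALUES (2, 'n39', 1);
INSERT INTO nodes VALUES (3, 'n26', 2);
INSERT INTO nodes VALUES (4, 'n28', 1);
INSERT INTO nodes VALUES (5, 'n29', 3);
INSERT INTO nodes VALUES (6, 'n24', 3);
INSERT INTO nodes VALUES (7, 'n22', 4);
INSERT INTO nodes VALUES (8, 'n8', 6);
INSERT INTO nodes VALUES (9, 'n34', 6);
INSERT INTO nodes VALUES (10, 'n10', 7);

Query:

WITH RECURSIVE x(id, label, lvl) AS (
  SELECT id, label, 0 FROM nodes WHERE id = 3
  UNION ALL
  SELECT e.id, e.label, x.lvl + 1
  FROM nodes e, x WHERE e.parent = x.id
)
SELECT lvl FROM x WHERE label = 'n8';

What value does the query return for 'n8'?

Base: id=3 (n26) at lvl 0.
Iteration 1: rows with parent in {3} -> n29 (id 5, lvl 1), n24 (id 6, lvl 1).
Iteration 2: rows with parent in {5,6} -> n8 (id 8, lvl 2), n34 (id 9, lvl 2).
Iteration 3: no rows with parent in {8,9}; recursion stops.

2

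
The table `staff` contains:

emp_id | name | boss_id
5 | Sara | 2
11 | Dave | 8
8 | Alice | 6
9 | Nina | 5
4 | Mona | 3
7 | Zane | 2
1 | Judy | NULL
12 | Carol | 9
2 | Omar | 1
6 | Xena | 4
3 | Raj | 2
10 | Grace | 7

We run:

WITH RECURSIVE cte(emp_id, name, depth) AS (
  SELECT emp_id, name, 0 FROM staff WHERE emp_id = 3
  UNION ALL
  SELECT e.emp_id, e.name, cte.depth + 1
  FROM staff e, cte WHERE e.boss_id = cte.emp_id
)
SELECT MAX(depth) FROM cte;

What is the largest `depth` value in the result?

4

Base: emp_id=3 (Raj) at depth 0.
Iteration 1: rows with boss_id in {3} -> Mona (id 4, depth 1).
Iteration 2: rows with boss_id in {4} -> Xena (id 6, depth 2).
Iteration 3: rows with boss_id in {6} -> Alice (id 8, depth 3).
Iteration 4: rows with boss_id in {8} -> Dave (id 11, depth 4).
Iteration 5: no rows with boss_id in {11}; recursion stops.
depth values: 0, 1, 2, 3, 4; the maximum is 4.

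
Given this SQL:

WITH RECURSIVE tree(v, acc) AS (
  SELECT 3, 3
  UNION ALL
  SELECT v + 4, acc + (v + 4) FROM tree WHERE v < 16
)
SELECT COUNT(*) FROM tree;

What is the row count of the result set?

Base: v=3, acc=3.
Iteration 1: 3 < 16 holds -> v = 3 + 4 = 7, acc = 3 + 7 = 10.
Iteration 2: 7 < 16 holds -> v = 7 + 4 = 11, acc = 10 + 11 = 21.
Iteration 3: 11 < 16 holds -> v = 11 + 4 = 15, acc = 21 + 15 = 36.
Iteration 4: 15 < 16 holds -> v = 15 + 4 = 19, acc = 36 + 19 = 55.
Iteration 5: 19 < 16 fails; recursion stops.
Total rows emitted: 5.

5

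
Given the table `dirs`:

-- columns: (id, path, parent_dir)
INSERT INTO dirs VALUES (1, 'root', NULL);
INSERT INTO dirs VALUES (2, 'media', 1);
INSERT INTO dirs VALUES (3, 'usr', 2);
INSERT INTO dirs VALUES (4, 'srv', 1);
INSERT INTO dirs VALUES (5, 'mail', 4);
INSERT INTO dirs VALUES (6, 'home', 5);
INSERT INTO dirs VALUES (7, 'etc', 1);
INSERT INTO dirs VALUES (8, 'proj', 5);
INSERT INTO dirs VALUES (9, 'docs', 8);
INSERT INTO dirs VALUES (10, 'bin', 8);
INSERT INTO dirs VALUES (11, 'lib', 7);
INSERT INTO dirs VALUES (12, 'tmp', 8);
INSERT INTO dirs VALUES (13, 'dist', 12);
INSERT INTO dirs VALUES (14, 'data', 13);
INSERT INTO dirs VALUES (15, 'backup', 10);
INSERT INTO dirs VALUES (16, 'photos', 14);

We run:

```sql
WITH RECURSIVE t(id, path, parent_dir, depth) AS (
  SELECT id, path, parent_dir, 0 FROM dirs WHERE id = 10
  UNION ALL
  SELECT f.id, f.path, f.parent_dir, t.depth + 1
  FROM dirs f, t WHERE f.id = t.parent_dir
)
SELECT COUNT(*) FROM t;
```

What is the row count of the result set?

5

Base: id=10 (bin), parent_dir=8, depth 0.
Iteration 1: join on id=8 -> proj (id 8, parent_dir=5, depth 1).
Iteration 2: join on id=5 -> mail (id 5, parent_dir=4, depth 2).
Iteration 3: join on id=4 -> srv (id 4, parent_dir=1, depth 3).
Iteration 4: join on id=1 -> root (id 1, parent_dir=NULL, depth 4).
Iteration 5: parent_dir is NULL; no match; recursion stops.
Total rows emitted: 5.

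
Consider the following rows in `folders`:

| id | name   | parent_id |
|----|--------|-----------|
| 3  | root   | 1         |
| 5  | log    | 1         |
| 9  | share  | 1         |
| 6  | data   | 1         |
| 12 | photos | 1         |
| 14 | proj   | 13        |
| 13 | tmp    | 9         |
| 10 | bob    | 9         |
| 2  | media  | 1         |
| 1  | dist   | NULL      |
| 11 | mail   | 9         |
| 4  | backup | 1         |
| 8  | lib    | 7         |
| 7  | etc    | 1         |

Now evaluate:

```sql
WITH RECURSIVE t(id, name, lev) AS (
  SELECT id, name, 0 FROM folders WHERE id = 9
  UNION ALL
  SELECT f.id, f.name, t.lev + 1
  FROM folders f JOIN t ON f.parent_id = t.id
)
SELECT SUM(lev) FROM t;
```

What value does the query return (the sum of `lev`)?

Base: id=9 (share) at lev 0.
Iteration 1: rows with parent_id in {9} -> bob (id 10, lev 1), mail (id 11, lev 1), tmp (id 13, lev 1).
Iteration 2: rows with parent_id in {10,11,13} -> proj (id 14, lev 2).
Iteration 3: no rows with parent_id in {14}; recursion stops.
SUM(lev) = 0 + 1 + 1 + 1 + 2 = 5.

5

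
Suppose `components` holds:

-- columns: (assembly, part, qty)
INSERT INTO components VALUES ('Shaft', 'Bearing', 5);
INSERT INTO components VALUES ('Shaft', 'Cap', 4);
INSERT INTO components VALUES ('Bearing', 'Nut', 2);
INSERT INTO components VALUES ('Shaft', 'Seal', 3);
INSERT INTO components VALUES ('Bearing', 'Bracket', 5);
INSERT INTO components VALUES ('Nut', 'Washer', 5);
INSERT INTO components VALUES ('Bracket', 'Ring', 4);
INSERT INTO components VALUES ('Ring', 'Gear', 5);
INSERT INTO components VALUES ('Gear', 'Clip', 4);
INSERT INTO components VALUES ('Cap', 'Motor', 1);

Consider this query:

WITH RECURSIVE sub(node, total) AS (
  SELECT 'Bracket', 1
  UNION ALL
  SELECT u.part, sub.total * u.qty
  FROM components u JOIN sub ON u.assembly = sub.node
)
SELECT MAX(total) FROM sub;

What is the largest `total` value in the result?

Base: (Bracket, total=1).
Iteration 1: components of {Bracket} -> Ring = 1*4 = 4.
Iteration 2: components of {Ring} -> Gear = 4*5 = 20.
Iteration 3: components of {Gear} -> Clip = 20*4 = 80.
Iteration 4: no further components; recursion stops.
total values: 1, 4, 20, 80; the maximum is 80.

80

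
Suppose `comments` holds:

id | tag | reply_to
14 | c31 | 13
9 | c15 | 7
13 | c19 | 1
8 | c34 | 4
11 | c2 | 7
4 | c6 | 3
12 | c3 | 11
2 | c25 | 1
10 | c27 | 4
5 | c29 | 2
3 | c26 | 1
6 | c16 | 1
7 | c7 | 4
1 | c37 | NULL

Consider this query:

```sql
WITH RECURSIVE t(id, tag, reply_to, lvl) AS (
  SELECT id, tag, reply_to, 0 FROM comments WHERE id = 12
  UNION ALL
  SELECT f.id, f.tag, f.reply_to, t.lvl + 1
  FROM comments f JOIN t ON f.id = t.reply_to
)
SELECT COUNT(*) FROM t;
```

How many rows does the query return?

6

Base: id=12 (c3), reply_to=11, lvl 0.
Iteration 1: join on id=11 -> c2 (id 11, reply_to=7, lvl 1).
Iteration 2: join on id=7 -> c7 (id 7, reply_to=4, lvl 2).
Iteration 3: join on id=4 -> c6 (id 4, reply_to=3, lvl 3).
Iteration 4: join on id=3 -> c26 (id 3, reply_to=1, lvl 4).
Iteration 5: join on id=1 -> c37 (id 1, reply_to=NULL, lvl 5).
Iteration 6: reply_to is NULL; no match; recursion stops.
Total rows emitted: 6.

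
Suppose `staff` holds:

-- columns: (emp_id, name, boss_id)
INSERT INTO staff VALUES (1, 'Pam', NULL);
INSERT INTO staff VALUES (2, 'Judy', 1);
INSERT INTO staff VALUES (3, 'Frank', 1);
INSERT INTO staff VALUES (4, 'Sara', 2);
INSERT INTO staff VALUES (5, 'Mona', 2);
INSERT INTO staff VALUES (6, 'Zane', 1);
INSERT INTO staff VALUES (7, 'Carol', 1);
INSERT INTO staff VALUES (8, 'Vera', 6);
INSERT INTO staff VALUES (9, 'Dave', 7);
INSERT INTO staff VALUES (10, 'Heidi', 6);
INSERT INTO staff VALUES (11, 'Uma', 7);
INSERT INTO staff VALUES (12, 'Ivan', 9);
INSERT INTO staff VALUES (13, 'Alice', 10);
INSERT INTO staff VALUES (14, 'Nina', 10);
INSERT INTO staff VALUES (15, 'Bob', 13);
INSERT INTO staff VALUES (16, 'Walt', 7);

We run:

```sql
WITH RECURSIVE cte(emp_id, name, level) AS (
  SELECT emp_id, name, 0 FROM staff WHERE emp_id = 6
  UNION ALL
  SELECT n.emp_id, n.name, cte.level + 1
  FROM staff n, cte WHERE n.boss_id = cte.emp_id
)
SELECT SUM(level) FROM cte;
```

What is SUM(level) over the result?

Base: emp_id=6 (Zane) at level 0.
Iteration 1: rows with boss_id in {6} -> Vera (id 8, level 1), Heidi (id 10, level 1).
Iteration 2: rows with boss_id in {8,10} -> Alice (id 13, level 2), Nina (id 14, level 2).
Iteration 3: rows with boss_id in {13,14} -> Bob (id 15, level 3).
Iteration 4: no rows with boss_id in {15}; recursion stops.
SUM(level) = 0 + 1 + 1 + 2 + 2 + 3 = 9.

9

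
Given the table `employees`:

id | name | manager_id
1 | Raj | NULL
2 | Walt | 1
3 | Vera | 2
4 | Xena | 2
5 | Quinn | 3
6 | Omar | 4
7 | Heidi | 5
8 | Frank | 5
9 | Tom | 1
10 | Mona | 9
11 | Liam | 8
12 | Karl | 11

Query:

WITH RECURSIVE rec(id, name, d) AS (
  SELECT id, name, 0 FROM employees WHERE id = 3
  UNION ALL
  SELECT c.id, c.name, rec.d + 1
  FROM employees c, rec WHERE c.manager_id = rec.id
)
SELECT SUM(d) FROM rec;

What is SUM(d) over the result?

12

Base: id=3 (Vera) at d 0.
Iteration 1: rows with manager_id in {3} -> Quinn (id 5, d 1).
Iteration 2: rows with manager_id in {5} -> Heidi (id 7, d 2), Frank (id 8, d 2).
Iteration 3: rows with manager_id in {7,8} -> Liam (id 11, d 3).
Iteration 4: rows with manager_id in {11} -> Karl (id 12, d 4).
Iteration 5: no rows with manager_id in {12}; recursion stops.
SUM(d) = 0 + 1 + 2 + 2 + 3 + 4 = 12.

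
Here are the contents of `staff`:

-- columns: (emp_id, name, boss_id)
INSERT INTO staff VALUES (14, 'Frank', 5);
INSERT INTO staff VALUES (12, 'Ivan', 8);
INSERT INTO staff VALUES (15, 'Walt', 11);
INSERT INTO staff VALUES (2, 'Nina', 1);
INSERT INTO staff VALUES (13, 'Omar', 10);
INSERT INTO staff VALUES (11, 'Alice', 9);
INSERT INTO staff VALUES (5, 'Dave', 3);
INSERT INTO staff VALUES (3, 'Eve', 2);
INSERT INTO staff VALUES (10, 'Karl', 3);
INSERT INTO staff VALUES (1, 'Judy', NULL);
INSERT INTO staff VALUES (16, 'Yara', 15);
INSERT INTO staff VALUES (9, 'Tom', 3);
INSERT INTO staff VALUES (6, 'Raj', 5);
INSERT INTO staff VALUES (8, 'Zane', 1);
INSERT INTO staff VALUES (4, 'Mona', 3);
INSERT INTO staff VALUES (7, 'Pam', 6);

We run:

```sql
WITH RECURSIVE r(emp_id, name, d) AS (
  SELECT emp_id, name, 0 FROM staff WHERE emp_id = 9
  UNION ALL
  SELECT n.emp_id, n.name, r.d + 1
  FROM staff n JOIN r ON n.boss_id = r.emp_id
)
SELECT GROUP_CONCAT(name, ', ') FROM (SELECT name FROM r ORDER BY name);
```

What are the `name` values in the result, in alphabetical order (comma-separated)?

Alice, Tom, Walt, Yara

Base: emp_id=9 (Tom) at d 0.
Iteration 1: rows with boss_id in {9} -> Alice (id 11, d 1).
Iteration 2: rows with boss_id in {11} -> Walt (id 15, d 2).
Iteration 3: rows with boss_id in {15} -> Yara (id 16, d 3).
Iteration 4: no rows with boss_id in {16}; recursion stops.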